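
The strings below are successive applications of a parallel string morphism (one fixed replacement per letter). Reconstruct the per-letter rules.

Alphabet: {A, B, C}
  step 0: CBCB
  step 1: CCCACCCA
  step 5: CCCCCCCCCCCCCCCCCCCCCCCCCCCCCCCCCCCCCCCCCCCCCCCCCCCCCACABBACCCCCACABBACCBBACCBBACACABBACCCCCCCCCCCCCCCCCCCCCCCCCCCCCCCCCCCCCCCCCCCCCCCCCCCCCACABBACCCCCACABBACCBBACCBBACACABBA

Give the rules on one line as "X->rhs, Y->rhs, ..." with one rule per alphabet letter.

A->BBA, B->CA, C->CC

  step 0 ⇒ step 1: CBCB ⇒ CC·CA·CC·CA
    B ↦ CA
    C ↦ CC
    A ↦ BBA  (constrained at step 1)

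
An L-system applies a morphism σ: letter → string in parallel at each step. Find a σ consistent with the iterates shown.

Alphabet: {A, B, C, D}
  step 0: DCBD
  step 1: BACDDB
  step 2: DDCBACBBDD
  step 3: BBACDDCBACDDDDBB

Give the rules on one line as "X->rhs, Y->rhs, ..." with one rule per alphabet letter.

  step 2 ⇒ step 3: DDCBACBBDD ⇒ B·B·AC·DD·CB·AC·DD·DD·B·B
    A ↦ CB
    B ↦ DD
    C ↦ AC
    D ↦ B

A->CB, B->DD, C->AC, D->B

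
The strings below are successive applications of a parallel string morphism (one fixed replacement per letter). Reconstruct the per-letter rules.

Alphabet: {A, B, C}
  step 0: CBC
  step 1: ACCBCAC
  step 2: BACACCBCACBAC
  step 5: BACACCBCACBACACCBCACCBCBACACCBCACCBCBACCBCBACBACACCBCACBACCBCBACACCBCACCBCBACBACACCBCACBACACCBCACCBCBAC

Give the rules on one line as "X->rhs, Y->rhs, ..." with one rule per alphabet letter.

A->B, B->CBC, C->AC

  step 1 ⇒ step 2: ACCBCAC ⇒ B·AC·AC·CBC·AC·B·AC
    A ↦ B
    B ↦ CBC
    C ↦ AC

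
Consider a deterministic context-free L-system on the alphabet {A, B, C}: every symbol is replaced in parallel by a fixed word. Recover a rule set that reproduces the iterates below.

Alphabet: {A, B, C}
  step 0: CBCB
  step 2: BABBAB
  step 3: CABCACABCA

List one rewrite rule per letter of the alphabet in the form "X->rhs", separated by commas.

  step 2 ⇒ step 3: BABBAB ⇒ CA·B·CA·CA·B·CA
    A ↦ B
    B ↦ CA
    C ↦ A  (constrained at step 0)

A->B, B->CA, C->A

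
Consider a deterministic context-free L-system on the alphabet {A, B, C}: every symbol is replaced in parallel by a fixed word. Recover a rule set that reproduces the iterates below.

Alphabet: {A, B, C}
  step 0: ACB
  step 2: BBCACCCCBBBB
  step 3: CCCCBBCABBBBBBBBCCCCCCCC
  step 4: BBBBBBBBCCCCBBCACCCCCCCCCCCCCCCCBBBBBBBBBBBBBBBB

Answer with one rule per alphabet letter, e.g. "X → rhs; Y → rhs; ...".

A->CA, B->CC, C->BB

  step 3 ⇒ step 4: CCCCBBCABBBBBBBBCCCCCCCC ⇒ BB·BB·BB·BB·CC·CC·BB·CA·CC·CC·CC·CC·CC·CC·CC·CC·BB·BB·BB·BB·BB·BB·BB·BB
    A ↦ CA
    B ↦ CC
    C ↦ BB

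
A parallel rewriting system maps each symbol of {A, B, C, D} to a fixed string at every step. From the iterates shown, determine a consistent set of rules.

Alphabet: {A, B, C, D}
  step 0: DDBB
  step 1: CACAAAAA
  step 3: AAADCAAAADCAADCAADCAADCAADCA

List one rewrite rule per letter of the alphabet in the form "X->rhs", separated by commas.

A->AD, B->AA, C->B, D->CA

  step 0 ⇒ step 1: DDBB ⇒ CA·CA·AA·AA
    B ↦ AA
    D ↦ CA
    A ↦ AD  (constrained at step 1)
    C ↦ B  (constrained at step 1)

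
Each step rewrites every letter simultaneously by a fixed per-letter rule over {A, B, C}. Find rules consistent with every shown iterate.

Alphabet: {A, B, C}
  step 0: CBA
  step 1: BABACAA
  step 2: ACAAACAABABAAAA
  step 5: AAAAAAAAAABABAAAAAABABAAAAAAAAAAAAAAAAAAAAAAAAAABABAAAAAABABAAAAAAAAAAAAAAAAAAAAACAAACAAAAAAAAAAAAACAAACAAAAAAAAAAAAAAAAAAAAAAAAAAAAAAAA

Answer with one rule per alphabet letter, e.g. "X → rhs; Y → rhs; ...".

  step 1 ⇒ step 2: BABACAA ⇒ AC·AA·AC·AA·BAB·AA·AA
    A ↦ AA
    B ↦ AC
    C ↦ BAB

A->AA, B->AC, C->BAB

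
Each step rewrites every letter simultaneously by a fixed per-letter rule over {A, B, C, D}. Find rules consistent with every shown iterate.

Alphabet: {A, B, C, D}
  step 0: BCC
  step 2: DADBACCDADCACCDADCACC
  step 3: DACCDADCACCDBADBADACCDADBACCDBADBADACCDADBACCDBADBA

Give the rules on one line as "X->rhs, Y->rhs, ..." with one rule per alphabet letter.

A->CC, B->DCA, C->DBA, D->DA

  step 2 ⇒ step 3: DADBACCDADCACCDADCACC ⇒ DA·CC·DA·DCA·CC·DBA·DBA·DA·CC·DA·DBA·CC·DBA·DBA·DA·CC·DA·DBA·CC·DBA·DBA
    A ↦ CC
    B ↦ DCA
    C ↦ DBA
    D ↦ DA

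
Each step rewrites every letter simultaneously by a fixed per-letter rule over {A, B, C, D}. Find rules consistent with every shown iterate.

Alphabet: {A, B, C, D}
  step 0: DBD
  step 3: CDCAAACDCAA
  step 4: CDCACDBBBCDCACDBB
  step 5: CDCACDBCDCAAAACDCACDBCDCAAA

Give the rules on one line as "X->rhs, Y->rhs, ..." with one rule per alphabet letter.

  step 4 ⇒ step 5: CDCACDBBBCDCACDBB ⇒ CD·CA·CD·B·CD·CA·A·A·A·CD·CA·CD·B·CD·CA·A·A
    A ↦ B
    B ↦ A
    C ↦ CD
    D ↦ CA

A->B, B->A, C->CD, D->CA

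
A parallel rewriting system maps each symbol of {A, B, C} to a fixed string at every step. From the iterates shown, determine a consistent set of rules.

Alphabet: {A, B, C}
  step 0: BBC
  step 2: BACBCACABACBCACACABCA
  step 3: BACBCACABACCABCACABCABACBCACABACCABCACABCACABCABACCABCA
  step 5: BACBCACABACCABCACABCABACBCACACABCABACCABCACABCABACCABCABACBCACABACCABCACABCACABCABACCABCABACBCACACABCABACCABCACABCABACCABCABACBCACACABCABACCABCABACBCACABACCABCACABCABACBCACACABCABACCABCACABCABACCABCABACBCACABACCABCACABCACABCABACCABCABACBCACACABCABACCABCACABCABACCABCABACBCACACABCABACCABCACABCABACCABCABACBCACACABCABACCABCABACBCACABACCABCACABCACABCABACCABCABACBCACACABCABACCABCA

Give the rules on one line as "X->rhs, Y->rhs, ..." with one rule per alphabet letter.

  step 2 ⇒ step 3: BACBCACABACBCACACABCA ⇒ BAC·BCA·CA·BAC·CA·BCA·CA·BCA·BAC·BCA·CA·BAC·CA·BCA·CA·BCA·CA·BCA·BAC·CA·BCA
    A ↦ BCA
    B ↦ BAC
    C ↦ CA

A->BCA, B->BAC, C->CA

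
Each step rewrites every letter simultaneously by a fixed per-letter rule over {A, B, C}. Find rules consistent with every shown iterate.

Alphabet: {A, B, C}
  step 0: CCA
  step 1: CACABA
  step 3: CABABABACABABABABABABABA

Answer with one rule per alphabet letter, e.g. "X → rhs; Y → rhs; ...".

A->BA, B->BA, C->CA

  step 0 ⇒ step 1: CCA ⇒ CA·CA·BA
    A ↦ BA
    C ↦ CA
    B ↦ BA  (constrained at step 1)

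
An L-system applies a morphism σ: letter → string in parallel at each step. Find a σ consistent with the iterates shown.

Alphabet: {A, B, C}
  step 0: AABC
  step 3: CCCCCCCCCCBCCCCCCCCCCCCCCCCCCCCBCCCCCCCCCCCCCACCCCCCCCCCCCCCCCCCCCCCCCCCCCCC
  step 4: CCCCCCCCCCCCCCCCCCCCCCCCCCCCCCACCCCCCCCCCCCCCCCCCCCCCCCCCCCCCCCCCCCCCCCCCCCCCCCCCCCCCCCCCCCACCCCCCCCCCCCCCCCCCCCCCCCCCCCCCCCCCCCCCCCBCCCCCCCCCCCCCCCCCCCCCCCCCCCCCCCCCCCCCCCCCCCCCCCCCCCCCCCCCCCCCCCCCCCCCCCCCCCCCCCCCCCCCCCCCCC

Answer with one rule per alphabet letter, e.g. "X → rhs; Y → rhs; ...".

A->CBC, B->A, C->CCC

  step 3 ⇒ step 4: CCCCCCCCCCBCCCCCCCCCCCCCCCCCCCCBCCCCCCCCCCCCCACCCCCCCCCCCCCCCCCCCCCCCCCCCCCC ⇒ CCC·CCC·CCC·CCC·CCC·CCC·CCC·CCC·CCC·CCC·A·CCC·CCC·CCC·CCC·CCC·CCC·CCC·CCC·CCC·CCC·CCC·CCC·CCC·CCC·CCC·CCC·CCC·CCC·CCC·CCC·A·CCC·CCC·CCC·CCC·CCC·CCC·CCC·CCC·CCC·CCC·CCC·CCC·CCC·CBC·CCC·CCC·CCC·CCC·CCC·CCC·CCC·CCC·CCC·CCC·CCC·CCC·CCC·CCC·CCC·CCC·CCC·CCC·CCC·CCC·CCC·CCC·CCC·CCC·CCC·CCC·CCC·CCC·CCC·CCC
    A ↦ CBC
    B ↦ A
    C ↦ CCC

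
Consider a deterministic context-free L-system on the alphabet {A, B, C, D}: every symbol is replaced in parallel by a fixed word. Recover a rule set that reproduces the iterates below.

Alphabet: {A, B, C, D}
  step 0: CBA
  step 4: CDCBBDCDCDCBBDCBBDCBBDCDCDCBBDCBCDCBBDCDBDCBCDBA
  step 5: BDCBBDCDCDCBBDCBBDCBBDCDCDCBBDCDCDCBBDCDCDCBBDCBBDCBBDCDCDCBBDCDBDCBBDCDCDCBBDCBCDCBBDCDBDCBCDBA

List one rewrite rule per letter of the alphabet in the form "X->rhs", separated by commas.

A->BA, B->CD, C->BD, D->CB

  step 4 ⇒ step 5: CDCBBDCDCDCBBDCBBDCBBDCDCDCBBDCBCDCBBDCDBDCBCDBA ⇒ BD·CB·BD·CD·CD·CB·BD·CB·BD·CB·BD·CD·CD·CB·BD·CD·CD·CB·BD·CD·CD·CB·BD·CB·BD·CB·BD·CD·CD·CB·BD·CD·BD·CB·BD·CD·CD·CB·BD·CB·CD·CB·BD·CD·BD·CB·CD·BA
    A ↦ BA
    B ↦ CD
    C ↦ BD
    D ↦ CB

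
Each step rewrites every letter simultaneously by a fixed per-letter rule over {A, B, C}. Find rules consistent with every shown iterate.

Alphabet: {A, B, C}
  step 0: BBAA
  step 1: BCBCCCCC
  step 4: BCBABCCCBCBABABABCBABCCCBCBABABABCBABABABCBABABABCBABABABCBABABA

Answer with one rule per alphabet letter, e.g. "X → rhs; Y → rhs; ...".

A->CC, B->BC, C->BA

  step 0 ⇒ step 1: BBAA ⇒ BC·BC·CC·CC
    A ↦ CC
    B ↦ BC
    C ↦ BA  (constrained at step 1)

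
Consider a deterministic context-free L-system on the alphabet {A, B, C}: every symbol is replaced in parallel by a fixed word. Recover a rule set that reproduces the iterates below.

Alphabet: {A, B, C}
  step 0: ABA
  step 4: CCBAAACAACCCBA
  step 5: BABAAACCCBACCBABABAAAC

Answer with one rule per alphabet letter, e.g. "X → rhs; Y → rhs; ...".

  step 4 ⇒ step 5: CCBAAACAACCCBA ⇒ BA·BA·AA·C·C·C·BA·C·C·BA·BA·BA·AA·C
    A ↦ C
    B ↦ AA
    C ↦ BA

A->C, B->AA, C->BA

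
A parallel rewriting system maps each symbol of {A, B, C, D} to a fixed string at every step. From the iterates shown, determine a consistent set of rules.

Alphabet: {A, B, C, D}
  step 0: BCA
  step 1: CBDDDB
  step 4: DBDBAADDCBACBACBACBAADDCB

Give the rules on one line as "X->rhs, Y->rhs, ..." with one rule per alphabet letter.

  step 0 ⇒ step 1: BCA ⇒ CB·DD·DB
    A ↦ DB
    B ↦ CB
    C ↦ DD
    D ↦ A  (constrained at step 1)

A->DB, B->CB, C->DD, D->A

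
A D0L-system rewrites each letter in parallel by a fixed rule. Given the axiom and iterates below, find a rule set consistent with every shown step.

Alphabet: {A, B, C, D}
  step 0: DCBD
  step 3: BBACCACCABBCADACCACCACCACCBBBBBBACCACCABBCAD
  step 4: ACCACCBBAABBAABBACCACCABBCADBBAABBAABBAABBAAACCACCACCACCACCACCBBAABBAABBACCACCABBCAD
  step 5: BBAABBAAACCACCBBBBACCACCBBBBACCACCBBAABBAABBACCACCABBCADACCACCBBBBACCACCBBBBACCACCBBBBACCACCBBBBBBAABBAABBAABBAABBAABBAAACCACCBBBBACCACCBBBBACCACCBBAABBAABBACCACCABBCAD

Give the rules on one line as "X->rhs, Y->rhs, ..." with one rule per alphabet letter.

  step 4 ⇒ step 5: ACCACCBBAABBAABBACCACCABBCADBBAABBAABBAABBAAACCACCACCACCACCACCBBAABBAABBACCACCABBCAD ⇒ BB·A·A·BB·A·A·ACC·ACC·BB·BB·ACC·ACC·BB·BB·ACC·ACC·BB·A·A·BB·A·A·BB·ACC·ACC·A·BB·CAD·ACC·ACC·BB·BB·ACC·ACC·BB·BB·ACC·ACC·BB·BB·ACC·ACC·BB·BB·BB·A·A·BB·A·A·BB·A·A·BB·A·A·BB·A·A·BB·A·A·ACC·ACC·BB·BB·ACC·ACC·BB·BB·ACC·ACC·BB·A·A·BB·A·A·BB·ACC·ACC·A·BB·CAD
    A ↦ BB
    B ↦ ACC
    C ↦ A
    D ↦ CAD

A->BB, B->ACC, C->A, D->CAD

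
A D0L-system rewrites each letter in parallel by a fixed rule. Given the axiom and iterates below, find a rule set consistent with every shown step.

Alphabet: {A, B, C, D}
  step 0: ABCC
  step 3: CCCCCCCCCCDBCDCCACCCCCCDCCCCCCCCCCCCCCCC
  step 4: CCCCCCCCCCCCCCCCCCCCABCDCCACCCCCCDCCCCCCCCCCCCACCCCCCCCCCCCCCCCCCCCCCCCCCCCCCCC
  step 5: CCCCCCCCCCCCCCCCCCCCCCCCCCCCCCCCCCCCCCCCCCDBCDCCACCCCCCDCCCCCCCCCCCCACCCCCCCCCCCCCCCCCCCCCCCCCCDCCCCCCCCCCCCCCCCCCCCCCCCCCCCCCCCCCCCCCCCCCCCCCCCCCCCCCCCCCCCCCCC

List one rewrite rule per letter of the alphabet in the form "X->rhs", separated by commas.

  step 4 ⇒ step 5: CCCCCCCCCCCCCCCCCCCCABCDCCACCCCCCDCCCCCCCCCCCCACCCCCCCCCCCCCCCCCCCCCCCCCCCCCCCC ⇒ CC·CC·CC·CC·CC·CC·CC·CC·CC·CC·CC·CC·CC·CC·CC·CC·CC·CC·CC·CC·CCD·BCD·CC·A·CC·CC·CCD·CC·CC·CC·CC·CC·CC·A·CC·CC·CC·CC·CC·CC·CC·CC·CC·CC·CC·CC·CCD·CC·CC·CC·CC·CC·CC·CC·CC·CC·CC·CC·CC·CC·CC·CC·CC·CC·CC·CC·CC·CC·CC·CC·CC·CC·CC·CC·CC·CC·CC·CC·CC
    A ↦ CCD
    B ↦ BCD
    C ↦ CC
    D ↦ A

A->CCD, B->BCD, C->CC, D->A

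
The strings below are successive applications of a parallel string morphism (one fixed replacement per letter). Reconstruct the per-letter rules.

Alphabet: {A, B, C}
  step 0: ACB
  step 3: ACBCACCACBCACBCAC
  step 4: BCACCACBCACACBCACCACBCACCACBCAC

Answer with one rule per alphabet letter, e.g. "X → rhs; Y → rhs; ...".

A->BC, B->C, C->AC

  step 3 ⇒ step 4: ACBCACCACBCACBCAC ⇒ BC·AC·C·AC·BC·AC·AC·BC·AC·C·AC·BC·AC·C·AC·BC·AC
    A ↦ BC
    B ↦ C
    C ↦ AC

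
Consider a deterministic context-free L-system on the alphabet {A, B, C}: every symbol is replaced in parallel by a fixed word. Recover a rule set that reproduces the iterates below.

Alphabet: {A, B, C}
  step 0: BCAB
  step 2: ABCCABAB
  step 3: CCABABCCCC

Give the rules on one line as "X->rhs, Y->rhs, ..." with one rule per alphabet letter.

  step 2 ⇒ step 3: ABCCABAB ⇒ C·C·AB·AB·C·C·C·C
    A ↦ C
    B ↦ C
    C ↦ AB

A->C, B->C, C->AB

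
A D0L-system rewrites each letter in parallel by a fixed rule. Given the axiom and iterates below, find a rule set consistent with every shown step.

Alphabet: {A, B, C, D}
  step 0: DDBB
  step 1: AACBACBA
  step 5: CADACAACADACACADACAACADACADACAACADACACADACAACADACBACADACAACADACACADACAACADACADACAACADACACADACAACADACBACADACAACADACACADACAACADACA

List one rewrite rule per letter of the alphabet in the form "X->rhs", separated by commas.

A->CA, B->CBA, C->DA, D->A

  step 0 ⇒ step 1: DDBB ⇒ A·A·CBA·CBA
    B ↦ CBA
    D ↦ A
    A ↦ CA  (constrained at step 1)
    C ↦ DA  (constrained at step 1)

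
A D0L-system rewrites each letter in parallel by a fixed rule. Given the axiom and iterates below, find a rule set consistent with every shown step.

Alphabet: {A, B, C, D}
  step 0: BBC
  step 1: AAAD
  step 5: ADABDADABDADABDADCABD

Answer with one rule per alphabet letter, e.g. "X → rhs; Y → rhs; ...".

A->C, B->A, C->AD, D->BD

  step 0 ⇒ step 1: BBC ⇒ A·A·AD
    B ↦ A
    C ↦ AD
    A ↦ C  (constrained at step 1)
    D ↦ BD  (constrained at step 1)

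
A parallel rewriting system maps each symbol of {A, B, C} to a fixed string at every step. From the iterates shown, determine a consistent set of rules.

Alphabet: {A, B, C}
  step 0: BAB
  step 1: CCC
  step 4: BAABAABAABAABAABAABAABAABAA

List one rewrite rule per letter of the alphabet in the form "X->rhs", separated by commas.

  step 0 ⇒ step 1: BAB ⇒ C·C·C
    A ↦ C
    B ↦ C
    C ↦ BAA  (constrained at step 1)

A->C, B->C, C->BAA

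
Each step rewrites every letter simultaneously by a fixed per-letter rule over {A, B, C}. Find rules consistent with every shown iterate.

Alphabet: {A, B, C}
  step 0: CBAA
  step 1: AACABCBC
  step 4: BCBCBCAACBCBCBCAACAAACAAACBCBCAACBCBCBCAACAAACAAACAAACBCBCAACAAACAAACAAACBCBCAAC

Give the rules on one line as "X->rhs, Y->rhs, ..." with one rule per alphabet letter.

  step 0 ⇒ step 1: CBAA ⇒ AAC·A·BC·BC
    A ↦ BC
    B ↦ A
    C ↦ AAC

A->BC, B->A, C->AAC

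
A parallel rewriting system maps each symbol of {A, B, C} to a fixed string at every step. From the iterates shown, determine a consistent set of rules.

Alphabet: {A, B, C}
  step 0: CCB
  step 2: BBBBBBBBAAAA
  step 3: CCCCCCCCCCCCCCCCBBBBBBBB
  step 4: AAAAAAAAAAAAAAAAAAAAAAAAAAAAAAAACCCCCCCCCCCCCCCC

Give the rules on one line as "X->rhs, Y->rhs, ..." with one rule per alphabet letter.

  step 3 ⇒ step 4: CCCCCCCCCCCCCCCCBBBBBBBB ⇒ AA·AA·AA·AA·AA·AA·AA·AA·AA·AA·AA·AA·AA·AA·AA·AA·CC·CC·CC·CC·CC·CC·CC·CC
    B ↦ CC
    C ↦ AA
  step 2 ⇒ step 3: BBBBBBBBAAAA ⇒ CC·CC·CC·CC·CC·CC·CC·CC·BB·BB·BB·BB
    A ↦ BB

A->BB, B->CC, C->AA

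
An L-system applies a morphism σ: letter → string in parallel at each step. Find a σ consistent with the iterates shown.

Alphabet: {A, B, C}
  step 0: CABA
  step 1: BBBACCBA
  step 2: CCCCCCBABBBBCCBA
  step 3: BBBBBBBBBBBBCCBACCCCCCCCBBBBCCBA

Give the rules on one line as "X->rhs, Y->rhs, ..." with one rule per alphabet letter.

  step 2 ⇒ step 3: CCCCCCBABBBBCCBA ⇒ BB·BB·BB·BB·BB·BB·CC·BA·CC·CC·CC·CC·BB·BB·CC·BA
    A ↦ BA
    B ↦ CC
    C ↦ BB

A->BA, B->CC, C->BB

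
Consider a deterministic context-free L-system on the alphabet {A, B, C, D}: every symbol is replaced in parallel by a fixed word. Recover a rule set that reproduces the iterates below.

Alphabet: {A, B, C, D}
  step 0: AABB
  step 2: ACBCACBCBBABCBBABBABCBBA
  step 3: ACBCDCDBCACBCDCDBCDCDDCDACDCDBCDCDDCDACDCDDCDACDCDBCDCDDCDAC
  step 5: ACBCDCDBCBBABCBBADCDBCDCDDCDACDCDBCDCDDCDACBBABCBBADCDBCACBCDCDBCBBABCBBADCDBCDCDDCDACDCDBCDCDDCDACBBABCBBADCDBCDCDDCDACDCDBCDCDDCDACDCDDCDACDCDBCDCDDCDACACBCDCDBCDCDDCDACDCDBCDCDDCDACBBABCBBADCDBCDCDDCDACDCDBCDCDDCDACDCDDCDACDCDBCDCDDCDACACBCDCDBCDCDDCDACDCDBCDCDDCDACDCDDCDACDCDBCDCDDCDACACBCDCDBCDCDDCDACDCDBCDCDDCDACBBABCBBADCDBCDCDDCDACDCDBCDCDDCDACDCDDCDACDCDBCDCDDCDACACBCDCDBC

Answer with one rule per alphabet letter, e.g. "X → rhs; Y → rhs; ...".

  step 2 ⇒ step 3: ACBCACBCBBABCBBABBABCBBA ⇒ AC·BC·DCD·BC·AC·BC·DCD·BC·DCD·DCD·AC·DCD·BC·DCD·DCD·AC·DCD·DCD·AC·DCD·BC·DCD·DCD·AC
    A ↦ AC
    B ↦ DCD
    C ↦ BC
    D ↦ BBA  (constrained at step 3)

A->AC, B->DCD, C->BC, D->BBA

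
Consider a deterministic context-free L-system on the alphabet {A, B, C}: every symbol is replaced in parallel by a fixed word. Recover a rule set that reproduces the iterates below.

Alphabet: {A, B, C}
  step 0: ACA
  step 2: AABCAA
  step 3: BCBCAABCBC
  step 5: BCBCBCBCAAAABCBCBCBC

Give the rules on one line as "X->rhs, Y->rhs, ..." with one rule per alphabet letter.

A->BC, B->A, C->A

  step 2 ⇒ step 3: AABCAA ⇒ BC·BC·A·A·BC·BC
    A ↦ BC
    B ↦ A
    C ↦ A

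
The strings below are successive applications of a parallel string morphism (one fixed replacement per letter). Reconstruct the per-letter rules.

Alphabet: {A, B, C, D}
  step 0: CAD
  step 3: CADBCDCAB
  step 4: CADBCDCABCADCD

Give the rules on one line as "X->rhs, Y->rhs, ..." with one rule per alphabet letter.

  step 3 ⇒ step 4: CADBCDCAB ⇒ CA·D·B·CD·CA·B·CA·D·CD
    A ↦ D
    B ↦ CD
    C ↦ CA
    D ↦ B

A->D, B->CD, C->CA, D->B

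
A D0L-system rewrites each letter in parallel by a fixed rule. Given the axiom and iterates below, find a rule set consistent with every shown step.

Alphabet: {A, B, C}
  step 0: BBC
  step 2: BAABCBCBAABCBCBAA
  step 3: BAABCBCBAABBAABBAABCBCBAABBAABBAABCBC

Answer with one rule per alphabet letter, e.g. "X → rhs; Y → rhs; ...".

A->BC, B->BAA, C->B

  step 2 ⇒ step 3: BAABCBCBAABCBCBAA ⇒ BAA·BC·BC·BAA·B·BAA·B·BAA·BC·BC·BAA·B·BAA·B·BAA·BC·BC
    A ↦ BC
    B ↦ BAA
    C ↦ B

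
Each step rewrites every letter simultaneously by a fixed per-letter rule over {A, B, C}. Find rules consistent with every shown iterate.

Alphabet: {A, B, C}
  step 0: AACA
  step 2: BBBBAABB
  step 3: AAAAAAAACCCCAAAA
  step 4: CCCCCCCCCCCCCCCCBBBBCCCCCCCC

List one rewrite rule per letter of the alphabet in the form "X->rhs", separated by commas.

A->CC, B->AA, C->B

  step 3 ⇒ step 4: AAAAAAAACCCCAAAA ⇒ CC·CC·CC·CC·CC·CC·CC·CC·B·B·B·B·CC·CC·CC·CC
    A ↦ CC
    C ↦ B
  step 2 ⇒ step 3: BBBBAABB ⇒ AA·AA·AA·AA·CC·CC·AA·AA
    B ↦ AA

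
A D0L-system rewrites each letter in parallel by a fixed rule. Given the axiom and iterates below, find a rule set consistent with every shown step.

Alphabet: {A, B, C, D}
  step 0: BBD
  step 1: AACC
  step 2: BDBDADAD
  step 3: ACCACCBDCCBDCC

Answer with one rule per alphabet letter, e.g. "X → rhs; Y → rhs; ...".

  step 2 ⇒ step 3: BDBDADAD ⇒ A·CC·A·CC·BD·CC·BD·CC
    A ↦ BD
    B ↦ A
    D ↦ CC
  step 1 ⇒ step 2: AACC ⇒ BD·BD·AD·AD
    C ↦ AD

A->BD, B->A, C->AD, D->CC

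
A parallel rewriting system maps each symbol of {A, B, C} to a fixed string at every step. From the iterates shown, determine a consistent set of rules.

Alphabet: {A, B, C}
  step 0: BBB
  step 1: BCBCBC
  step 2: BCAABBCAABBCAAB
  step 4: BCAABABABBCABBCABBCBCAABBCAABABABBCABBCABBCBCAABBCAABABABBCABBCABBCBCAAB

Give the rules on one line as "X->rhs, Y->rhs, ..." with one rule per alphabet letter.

  step 1 ⇒ step 2: BCBCBC ⇒ BC·AAB·BC·AAB·BC·AAB
    B ↦ BC
    C ↦ AAB
    A ↦ AB  (constrained at step 2)

A->AB, B->BC, C->AAB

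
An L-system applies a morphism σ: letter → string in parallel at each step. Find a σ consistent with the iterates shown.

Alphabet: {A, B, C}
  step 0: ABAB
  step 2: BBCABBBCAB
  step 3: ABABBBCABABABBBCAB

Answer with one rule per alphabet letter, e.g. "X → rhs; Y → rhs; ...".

  step 2 ⇒ step 3: BBCABBBCAB ⇒ AB·AB·BB·C·AB·AB·AB·BB·C·AB
    A ↦ C
    B ↦ AB
    C ↦ BB

A->C, B->AB, C->BB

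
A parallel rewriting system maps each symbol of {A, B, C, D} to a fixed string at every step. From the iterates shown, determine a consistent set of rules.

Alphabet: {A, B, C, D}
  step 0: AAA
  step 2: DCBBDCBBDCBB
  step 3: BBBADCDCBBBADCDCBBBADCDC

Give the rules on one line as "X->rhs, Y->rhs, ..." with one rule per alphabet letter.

  step 2 ⇒ step 3: DCBBDCBBDCBB ⇒ BB·BA·DC·DC·BB·BA·DC·DC·BB·BA·DC·DC
    B ↦ DC
    C ↦ BA
    D ↦ BB
    A ↦ BD  (constrained at step 0)

A->BD, B->DC, C->BA, D->BB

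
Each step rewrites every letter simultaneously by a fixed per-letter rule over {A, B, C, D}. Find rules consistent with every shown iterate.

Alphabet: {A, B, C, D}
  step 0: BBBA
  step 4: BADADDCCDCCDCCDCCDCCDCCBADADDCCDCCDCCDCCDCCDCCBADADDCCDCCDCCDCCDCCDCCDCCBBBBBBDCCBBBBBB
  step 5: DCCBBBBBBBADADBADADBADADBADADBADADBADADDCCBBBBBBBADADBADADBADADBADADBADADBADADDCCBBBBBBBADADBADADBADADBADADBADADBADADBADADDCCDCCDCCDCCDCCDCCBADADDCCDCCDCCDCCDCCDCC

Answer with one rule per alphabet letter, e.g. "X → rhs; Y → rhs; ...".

A->BB, B->DCC, C->AD, D->B

  step 4 ⇒ step 5: BADADDCCDCCDCCDCCDCCDCCBADADDCCDCCDCCDCCDCCDCCBADADDCCDCCDCCDCCDCCDCCDCCBBBBBBDCCBBBBBB ⇒ DCC·BB·B·BB·B·B·AD·AD·B·AD·AD·B·AD·AD·B·AD·AD·B·AD·AD·B·AD·AD·DCC·BB·B·BB·B·B·AD·AD·B·AD·AD·B·AD·AD·B·AD·AD·B·AD·AD·B·AD·AD·DCC·BB·B·BB·B·B·AD·AD·B·AD·AD·B·AD·AD·B·AD·AD·B·AD·AD·B·AD·AD·B·AD·AD·DCC·DCC·DCC·DCC·DCC·DCC·B·AD·AD·DCC·DCC·DCC·DCC·DCC·DCC
    A ↦ BB
    B ↦ DCC
    C ↦ AD
    D ↦ B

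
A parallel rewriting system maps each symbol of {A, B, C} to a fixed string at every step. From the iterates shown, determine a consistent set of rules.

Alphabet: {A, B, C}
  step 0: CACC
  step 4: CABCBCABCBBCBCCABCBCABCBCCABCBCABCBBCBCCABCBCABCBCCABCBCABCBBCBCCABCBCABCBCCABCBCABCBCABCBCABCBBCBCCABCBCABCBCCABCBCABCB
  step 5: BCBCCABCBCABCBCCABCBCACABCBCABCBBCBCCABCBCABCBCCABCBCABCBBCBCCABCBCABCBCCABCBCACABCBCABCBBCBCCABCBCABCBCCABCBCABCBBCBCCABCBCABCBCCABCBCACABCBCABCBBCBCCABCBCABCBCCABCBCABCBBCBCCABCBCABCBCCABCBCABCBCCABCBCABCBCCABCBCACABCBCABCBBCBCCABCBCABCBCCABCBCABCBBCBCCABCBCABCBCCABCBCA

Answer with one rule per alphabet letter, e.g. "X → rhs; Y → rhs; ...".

  step 4 ⇒ step 5: CABCBCABCBBCBCCABCBCABCBCCABCBCABCBBCBCCABCBCABCBCCABCBCABCBBCBCCABCBCABCBCCABCBCABCBCABCBCABCBBCBCCABCBCABCBCCABCBCABCB ⇒ BCB·C·CA·BCB·CA·BCB·C·CA·BCB·CA·CA·BCB·CA·BCB·BCB·C·CA·BCB·CA·BCB·C·CA·BCB·CA·BCB·BCB·C·CA·BCB·CA·BCB·C·CA·BCB·CA·CA·BCB·CA·BCB·BCB·C·CA·BCB·CA·BCB·C·CA·BCB·CA·BCB·BCB·C·CA·BCB·CA·BCB·C·CA·BCB·CA·CA·BCB·CA·BCB·BCB·C·CA·BCB·CA·BCB·C·CA·BCB·CA·BCB·BCB·C·CA·BCB·CA·BCB·C·CA·BCB·CA·BCB·C·CA·BCB·CA·BCB·C·CA·BCB·CA·CA·BCB·CA·BCB·BCB·C·CA·BCB·CA·BCB·C·CA·BCB·CA·BCB·BCB·C·CA·BCB·CA·BCB·C·CA·BCB·CA
    A ↦ C
    B ↦ CA
    C ↦ BCB

A->C, B->CA, C->BCB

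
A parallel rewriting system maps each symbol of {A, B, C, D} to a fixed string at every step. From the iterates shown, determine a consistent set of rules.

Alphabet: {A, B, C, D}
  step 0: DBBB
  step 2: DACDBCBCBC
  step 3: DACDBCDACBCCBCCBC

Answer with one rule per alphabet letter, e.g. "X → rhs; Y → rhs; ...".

  step 2 ⇒ step 3: DACDBCBCBC ⇒ DA·CD·BC·DA·C·BC·C·BC·C·BC
    A ↦ CD
    B ↦ C
    C ↦ BC
    D ↦ DA

A->CD, B->C, C->BC, D->DA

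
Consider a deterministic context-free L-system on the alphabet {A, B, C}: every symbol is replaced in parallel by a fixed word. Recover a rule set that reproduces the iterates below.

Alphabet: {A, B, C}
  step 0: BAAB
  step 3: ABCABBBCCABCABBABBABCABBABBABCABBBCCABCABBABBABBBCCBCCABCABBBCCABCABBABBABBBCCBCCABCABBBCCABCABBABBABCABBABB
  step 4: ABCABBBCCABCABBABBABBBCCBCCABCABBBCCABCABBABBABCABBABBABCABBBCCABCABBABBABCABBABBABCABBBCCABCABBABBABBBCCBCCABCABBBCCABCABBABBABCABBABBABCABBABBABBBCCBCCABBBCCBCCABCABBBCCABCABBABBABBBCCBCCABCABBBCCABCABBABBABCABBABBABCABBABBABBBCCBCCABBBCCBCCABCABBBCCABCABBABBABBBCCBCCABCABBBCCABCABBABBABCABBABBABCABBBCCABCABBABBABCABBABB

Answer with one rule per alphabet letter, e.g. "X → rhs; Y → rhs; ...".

A->ABC, B->ABB, C->BCC

  step 3 ⇒ step 4: ABCABBBCCABCABBABBABCABBABBABCABBBCCABCABBABBABBBCCBCCABCABBBCCABCABBABBABBBCCBCCABCABBBCCABCABBABBABCABBABB ⇒ ABC·ABB·BCC·ABC·ABB·ABB·ABB·BCC·BCC·ABC·ABB·BCC·ABC·ABB·ABB·ABC·ABB·ABB·ABC·ABB·BCC·ABC·ABB·ABB·ABC·ABB·ABB·ABC·ABB·BCC·ABC·ABB·ABB·ABB·BCC·BCC·ABC·ABB·BCC·ABC·ABB·ABB·ABC·ABB·ABB·ABC·ABB·ABB·ABB·BCC·BCC·ABB·BCC·BCC·ABC·ABB·BCC·ABC·ABB·ABB·ABB·BCC·BCC·ABC·ABB·BCC·ABC·ABB·ABB·ABC·ABB·ABB·ABC·ABB·ABB·ABB·BCC·BCC·ABB·BCC·BCC·ABC·ABB·BCC·ABC·ABB·ABB·ABB·BCC·BCC·ABC·ABB·BCC·ABC·ABB·ABB·ABC·ABB·ABB·ABC·ABB·BCC·ABC·ABB·ABB·ABC·ABB·ABB
    A ↦ ABC
    B ↦ ABB
    C ↦ BCC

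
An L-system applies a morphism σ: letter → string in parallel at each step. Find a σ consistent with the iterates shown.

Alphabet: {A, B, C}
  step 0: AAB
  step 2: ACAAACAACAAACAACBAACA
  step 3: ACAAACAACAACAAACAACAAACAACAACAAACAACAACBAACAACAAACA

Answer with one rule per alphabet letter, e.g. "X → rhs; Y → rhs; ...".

  step 2 ⇒ step 3: ACAAACAACAAACAACBAACA ⇒ ACA·A·ACA·ACA·ACA·A·ACA·ACA·A·ACA·ACA·ACA·A·ACA·ACA·A·CBA·ACA·ACA·A·ACA
    A ↦ ACA
    B ↦ CBA
    C ↦ A

A->ACA, B->CBA, C->A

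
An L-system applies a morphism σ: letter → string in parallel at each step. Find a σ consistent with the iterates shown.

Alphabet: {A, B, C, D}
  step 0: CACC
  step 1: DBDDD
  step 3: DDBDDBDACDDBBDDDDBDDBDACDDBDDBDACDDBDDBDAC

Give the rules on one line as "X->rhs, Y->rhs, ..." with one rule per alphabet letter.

  step 0 ⇒ step 1: CACC ⇒ D·BD·D·D
    A ↦ BD
    C ↦ D
    B ↦ DAC  (constrained at step 1)
    D ↦ DDB  (constrained at step 1)

A->BD, B->DAC, C->D, D->DDB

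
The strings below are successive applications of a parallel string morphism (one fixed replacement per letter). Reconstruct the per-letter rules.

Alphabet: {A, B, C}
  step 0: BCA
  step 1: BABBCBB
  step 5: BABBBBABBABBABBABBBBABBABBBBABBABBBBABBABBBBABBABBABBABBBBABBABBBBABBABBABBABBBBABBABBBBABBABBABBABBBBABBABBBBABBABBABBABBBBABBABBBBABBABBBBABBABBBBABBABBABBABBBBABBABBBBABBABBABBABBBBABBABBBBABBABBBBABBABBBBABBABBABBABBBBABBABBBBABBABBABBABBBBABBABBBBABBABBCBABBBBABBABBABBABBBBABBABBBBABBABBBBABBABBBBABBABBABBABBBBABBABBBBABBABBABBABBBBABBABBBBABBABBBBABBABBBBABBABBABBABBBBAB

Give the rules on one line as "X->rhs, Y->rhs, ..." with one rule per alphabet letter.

  step 0 ⇒ step 1: BCA ⇒ BAB·BC·BB
    A ↦ BB
    B ↦ BAB
    C ↦ BC

A->BB, B->BAB, C->BC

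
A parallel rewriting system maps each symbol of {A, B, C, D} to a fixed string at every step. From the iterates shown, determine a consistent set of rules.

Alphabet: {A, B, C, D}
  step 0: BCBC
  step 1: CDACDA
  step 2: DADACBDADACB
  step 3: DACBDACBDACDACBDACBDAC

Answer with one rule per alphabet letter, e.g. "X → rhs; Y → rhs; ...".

A->CB, B->C, C->DA, D->DA

  step 2 ⇒ step 3: DADACBDADACB ⇒ DA·CB·DA·CB·DA·C·DA·CB·DA·CB·DA·C
    A ↦ CB
    B ↦ C
    C ↦ DA
    D ↦ DA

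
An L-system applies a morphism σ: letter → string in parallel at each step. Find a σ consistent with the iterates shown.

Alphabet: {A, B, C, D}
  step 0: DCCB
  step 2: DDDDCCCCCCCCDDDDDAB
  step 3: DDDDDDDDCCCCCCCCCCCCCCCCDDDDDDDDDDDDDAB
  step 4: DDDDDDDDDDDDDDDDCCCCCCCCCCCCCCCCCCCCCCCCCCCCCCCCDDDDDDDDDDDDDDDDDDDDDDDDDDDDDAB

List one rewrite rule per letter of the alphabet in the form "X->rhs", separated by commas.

  step 3 ⇒ step 4: DDDDDDDDCCCCCCCCCCCCCCCCDDDDDDDDDDDDDAB ⇒ DD·DD·DD·DD·DD·DD·DD·DD·CC·CC·CC·CC·CC·CC·CC·CC·CC·CC·CC·CC·CC·CC·CC·CC·DD·DD·DD·DD·DD·DD·DD·DD·DD·DD·DD·DD·DD·DD·DAB
    A ↦ DD
    B ↦ DAB
    C ↦ CC
    D ↦ DD

A->DD, B->DAB, C->CC, D->DD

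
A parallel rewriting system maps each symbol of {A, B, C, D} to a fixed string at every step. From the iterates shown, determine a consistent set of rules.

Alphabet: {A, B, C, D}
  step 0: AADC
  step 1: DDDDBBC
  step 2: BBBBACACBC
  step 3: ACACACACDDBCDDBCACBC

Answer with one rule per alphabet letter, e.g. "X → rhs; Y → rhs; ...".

  step 2 ⇒ step 3: BBBBACACBC ⇒ AC·AC·AC·AC·DD·BC·DD·BC·AC·BC
    A ↦ DD
    B ↦ AC
    C ↦ BC
  step 0 ⇒ step 1: AADC ⇒ DD·DD·B·BC
    D ↦ B

A->DD, B->AC, C->BC, D->B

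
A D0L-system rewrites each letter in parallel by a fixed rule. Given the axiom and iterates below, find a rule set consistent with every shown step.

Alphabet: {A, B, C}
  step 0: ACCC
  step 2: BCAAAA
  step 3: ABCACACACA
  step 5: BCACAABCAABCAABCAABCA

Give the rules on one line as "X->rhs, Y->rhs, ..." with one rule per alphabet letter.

A->CA, B->A, C->B

  step 2 ⇒ step 3: BCAAAA ⇒ A·B·CA·CA·CA·CA
    A ↦ CA
    B ↦ A
    C ↦ B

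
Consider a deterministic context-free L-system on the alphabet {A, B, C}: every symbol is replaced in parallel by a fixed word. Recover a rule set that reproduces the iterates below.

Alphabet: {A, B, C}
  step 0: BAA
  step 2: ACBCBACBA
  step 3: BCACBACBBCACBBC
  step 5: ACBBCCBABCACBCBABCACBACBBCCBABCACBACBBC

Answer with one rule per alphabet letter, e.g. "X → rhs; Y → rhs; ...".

  step 2 ⇒ step 3: ACBCBACBA ⇒ BC·A·CB·A·CB·BC·A·CB·BC
    A ↦ BC
    B ↦ CB
    C ↦ A

A->BC, B->CB, C->A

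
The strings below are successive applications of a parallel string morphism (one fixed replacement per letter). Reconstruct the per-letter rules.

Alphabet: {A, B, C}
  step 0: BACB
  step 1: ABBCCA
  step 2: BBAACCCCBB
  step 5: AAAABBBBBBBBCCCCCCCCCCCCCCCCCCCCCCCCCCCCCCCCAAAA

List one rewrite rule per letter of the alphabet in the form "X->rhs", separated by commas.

  step 1 ⇒ step 2: ABBCCA ⇒ BB·A·A·CC·CC·BB
    A ↦ BB
    B ↦ A
    C ↦ CC

A->BB, B->A, C->CC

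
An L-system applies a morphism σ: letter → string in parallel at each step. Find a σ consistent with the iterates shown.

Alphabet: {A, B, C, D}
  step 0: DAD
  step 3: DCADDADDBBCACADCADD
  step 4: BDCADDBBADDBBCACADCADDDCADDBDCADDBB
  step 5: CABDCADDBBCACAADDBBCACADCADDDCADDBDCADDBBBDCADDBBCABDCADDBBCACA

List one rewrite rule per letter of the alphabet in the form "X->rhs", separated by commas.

  step 4 ⇒ step 5: BDCADDBBADDBBCACADCADDDCADDBDCADDBB ⇒ CA·B·DC·ADD·B·B·CA·CA·ADD·B·B·CA·CA·DC·ADD·DC·ADD·B·DC·ADD·B·B·B·DC·ADD·B·B·CA·B·DC·ADD·B·B·CA·CA
    A ↦ ADD
    B ↦ CA
    C ↦ DC
    D ↦ B

A->ADD, B->CA, C->DC, D->B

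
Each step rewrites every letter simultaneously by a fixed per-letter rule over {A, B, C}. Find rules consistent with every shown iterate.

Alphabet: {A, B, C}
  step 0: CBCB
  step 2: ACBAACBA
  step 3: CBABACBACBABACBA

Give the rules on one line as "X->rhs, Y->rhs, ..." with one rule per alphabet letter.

  step 2 ⇒ step 3: ACBAACBA ⇒ CBA·B·A·CBA·CBA·B·A·CBA
    A ↦ CBA
    B ↦ A
    C ↦ B

A->CBA, B->A, C->B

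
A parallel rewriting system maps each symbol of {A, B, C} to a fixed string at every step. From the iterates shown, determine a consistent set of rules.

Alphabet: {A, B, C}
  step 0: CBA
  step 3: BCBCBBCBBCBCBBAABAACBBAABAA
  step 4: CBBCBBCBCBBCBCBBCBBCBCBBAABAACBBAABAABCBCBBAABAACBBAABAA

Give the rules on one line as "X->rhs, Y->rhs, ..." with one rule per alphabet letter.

  step 3 ⇒ step 4: BCBCBBCBBCBCBBAABAACBBAABAA ⇒ CB·B·CB·B·CB·CB·B·CB·CB·B·CB·B·CB·CB·BAA·BAA·CB·BAA·BAA·B·CB·CB·BAA·BAA·CB·BAA·BAA
    A ↦ BAA
    B ↦ CB
    C ↦ B

A->BAA, B->CB, C->B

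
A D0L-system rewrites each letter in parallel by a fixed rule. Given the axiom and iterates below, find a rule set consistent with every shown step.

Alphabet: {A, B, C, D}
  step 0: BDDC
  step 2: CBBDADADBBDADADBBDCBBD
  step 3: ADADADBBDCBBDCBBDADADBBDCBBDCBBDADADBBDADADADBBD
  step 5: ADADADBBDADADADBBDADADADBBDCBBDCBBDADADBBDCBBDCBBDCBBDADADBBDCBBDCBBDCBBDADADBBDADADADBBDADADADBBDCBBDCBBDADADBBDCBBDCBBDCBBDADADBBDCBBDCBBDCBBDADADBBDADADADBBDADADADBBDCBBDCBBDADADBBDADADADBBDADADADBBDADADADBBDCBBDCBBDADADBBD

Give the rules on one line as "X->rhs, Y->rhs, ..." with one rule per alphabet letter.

  step 2 ⇒ step 3: CBBDADADBBDADADBBDCBBD ⇒ AD·AD·AD·BBD·C·BBD·C·BBD·AD·AD·BBD·C·BBD·C·BBD·AD·AD·BBD·AD·AD·AD·BBD
    A ↦ C
    B ↦ AD
    C ↦ AD
    D ↦ BBD

A->C, B->AD, C->AD, D->BBD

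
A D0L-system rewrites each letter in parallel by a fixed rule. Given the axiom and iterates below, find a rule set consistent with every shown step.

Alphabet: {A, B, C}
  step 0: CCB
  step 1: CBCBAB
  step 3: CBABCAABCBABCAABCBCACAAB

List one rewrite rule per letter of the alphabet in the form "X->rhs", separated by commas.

A->CA, B->AB, C->CB

  step 0 ⇒ step 1: CCB ⇒ CB·CB·AB
    B ↦ AB
    C ↦ CB
    A ↦ CA  (constrained at step 1)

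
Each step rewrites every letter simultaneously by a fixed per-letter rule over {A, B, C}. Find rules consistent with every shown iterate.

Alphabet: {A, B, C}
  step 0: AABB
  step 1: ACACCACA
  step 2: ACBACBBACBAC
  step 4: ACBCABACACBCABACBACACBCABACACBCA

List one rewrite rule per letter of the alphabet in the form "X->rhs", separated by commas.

A->AC, B->CA, C->B

  step 1 ⇒ step 2: ACACCACA ⇒ AC·B·AC·B·B·AC·B·AC
    A ↦ AC
    C ↦ B
  step 0 ⇒ step 1: AABB ⇒ AC·AC·CA·CA
    B ↦ CA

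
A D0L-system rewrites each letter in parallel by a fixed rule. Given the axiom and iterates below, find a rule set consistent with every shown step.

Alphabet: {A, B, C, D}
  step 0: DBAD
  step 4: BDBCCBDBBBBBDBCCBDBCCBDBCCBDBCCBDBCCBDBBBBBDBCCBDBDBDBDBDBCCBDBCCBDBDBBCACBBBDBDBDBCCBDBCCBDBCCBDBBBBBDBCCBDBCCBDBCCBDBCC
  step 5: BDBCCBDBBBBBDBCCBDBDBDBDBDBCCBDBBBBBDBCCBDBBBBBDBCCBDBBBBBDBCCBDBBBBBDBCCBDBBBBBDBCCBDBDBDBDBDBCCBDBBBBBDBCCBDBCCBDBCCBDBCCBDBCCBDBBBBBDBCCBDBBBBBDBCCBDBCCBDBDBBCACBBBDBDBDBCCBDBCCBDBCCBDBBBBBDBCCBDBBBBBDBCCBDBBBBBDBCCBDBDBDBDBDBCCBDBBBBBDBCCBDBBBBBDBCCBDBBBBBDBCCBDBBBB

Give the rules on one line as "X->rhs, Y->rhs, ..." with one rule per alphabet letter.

  step 4 ⇒ step 5: BDBCCBDBBBBBDBCCBDBCCBDBCCBDBCCBDBCCBDBBBBBDBCCBDBDBDBDBDBCCBDBCCBDBDBBCACBBBDBDBDBCCBDBCCBDBCCBDBBBBBDBCCBDBCCBDBCCBDBCC ⇒ BD·BCC·BD·BB·BB·BD·BCC·BD·BD·BD·BD·BD·BCC·BD·BB·BB·BD·BCC·BD·BB·BB·BD·BCC·BD·BB·BB·BD·BCC·BD·BB·BB·BD·BCC·BD·BB·BB·BD·BCC·BD·BD·BD·BD·BD·BCC·BD·BB·BB·BD·BCC·BD·BCC·BD·BCC·BD·BCC·BD·BCC·BD·BB·BB·BD·BCC·BD·BB·BB·BD·BCC·BD·BCC·BD·BD·BB·CAC·BB·BD·BD·BD·BCC·BD·BCC·BD·BCC·BD·BB·BB·BD·BCC·BD·BB·BB·BD·BCC·BD·BB·BB·BD·BCC·BD·BD·BD·BD·BD·BCC·BD·BB·BB·BD·BCC·BD·BB·BB·BD·BCC·BD·BB·BB·BD·BCC·BD·BB·BB
    A ↦ CAC
    B ↦ BD
    C ↦ BB
    D ↦ BCC

A->CAC, B->BD, C->BB, D->BCC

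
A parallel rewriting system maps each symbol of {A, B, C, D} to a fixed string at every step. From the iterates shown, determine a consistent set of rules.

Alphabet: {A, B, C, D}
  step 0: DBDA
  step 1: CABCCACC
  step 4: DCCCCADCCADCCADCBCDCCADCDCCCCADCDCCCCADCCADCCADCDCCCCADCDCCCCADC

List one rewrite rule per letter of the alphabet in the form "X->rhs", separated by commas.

A->CC, B->BC, C->DC, D->CA

  step 0 ⇒ step 1: DBDA ⇒ CA·BC·CA·CC
    A ↦ CC
    B ↦ BC
    D ↦ CA
    C ↦ DC  (constrained at step 1)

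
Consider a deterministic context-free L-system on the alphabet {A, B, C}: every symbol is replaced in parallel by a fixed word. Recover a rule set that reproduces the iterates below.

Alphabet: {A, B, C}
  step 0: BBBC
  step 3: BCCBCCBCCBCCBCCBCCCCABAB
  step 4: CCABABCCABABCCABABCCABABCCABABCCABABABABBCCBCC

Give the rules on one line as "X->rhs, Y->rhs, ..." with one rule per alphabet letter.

  step 3 ⇒ step 4: BCCBCCBCCBCCBCCBCCCCABAB ⇒ CC·AB·AB·CC·AB·AB·CC·AB·AB·CC·AB·AB·CC·AB·AB·CC·AB·AB·AB·AB·B·CC·B·CC
    A ↦ B
    B ↦ CC
    C ↦ AB

A->B, B->CC, C->AB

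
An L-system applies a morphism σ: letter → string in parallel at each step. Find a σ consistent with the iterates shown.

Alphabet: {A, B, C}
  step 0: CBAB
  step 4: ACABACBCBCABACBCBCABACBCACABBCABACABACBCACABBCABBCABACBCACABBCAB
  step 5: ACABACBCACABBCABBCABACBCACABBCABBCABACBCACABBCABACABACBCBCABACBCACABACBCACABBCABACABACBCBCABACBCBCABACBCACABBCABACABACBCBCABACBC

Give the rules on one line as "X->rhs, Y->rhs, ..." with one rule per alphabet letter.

A->AC, B->BC, C->AB

  step 4 ⇒ step 5: ACABACBCBCABACBCBCABACBCACABBCABACABACBCACABBCABBCABACBCACABBCAB ⇒ AC·AB·AC·BC·AC·AB·BC·AB·BC·AB·AC·BC·AC·AB·BC·AB·BC·AB·AC·BC·AC·AB·BC·AB·AC·AB·AC·BC·BC·AB·AC·BC·AC·AB·AC·BC·AC·AB·BC·AB·AC·AB·AC·BC·BC·AB·AC·BC·BC·AB·AC·BC·AC·AB·BC·AB·AC·AB·AC·BC·BC·AB·AC·BC
    A ↦ AC
    B ↦ BC
    C ↦ AB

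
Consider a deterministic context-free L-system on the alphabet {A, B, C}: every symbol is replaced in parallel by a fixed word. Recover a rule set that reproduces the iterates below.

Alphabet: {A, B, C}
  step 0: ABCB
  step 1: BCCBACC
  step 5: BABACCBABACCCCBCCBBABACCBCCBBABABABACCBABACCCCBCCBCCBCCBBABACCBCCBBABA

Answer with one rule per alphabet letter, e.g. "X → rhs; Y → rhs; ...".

A->B, B->CC, C->BA

  step 0 ⇒ step 1: ABCB ⇒ B·CC·BA·CC
    A ↦ B
    B ↦ CC
    C ↦ BA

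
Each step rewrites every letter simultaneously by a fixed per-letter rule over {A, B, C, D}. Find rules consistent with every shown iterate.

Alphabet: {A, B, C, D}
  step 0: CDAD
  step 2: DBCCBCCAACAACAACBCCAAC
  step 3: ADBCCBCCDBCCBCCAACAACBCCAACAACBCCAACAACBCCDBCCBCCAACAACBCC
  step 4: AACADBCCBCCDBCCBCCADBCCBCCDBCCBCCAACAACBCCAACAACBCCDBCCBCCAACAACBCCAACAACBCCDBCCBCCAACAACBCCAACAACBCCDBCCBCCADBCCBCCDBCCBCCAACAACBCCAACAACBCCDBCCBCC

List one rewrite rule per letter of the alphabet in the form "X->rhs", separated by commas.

  step 3 ⇒ step 4: ADBCCBCCDBCCBCCAACAACBCCAACAACBCCAACAACBCCDBCCBCCAACAACBCC ⇒ AAC·A·D·BCC·BCC·D·BCC·BCC·A·D·BCC·BCC·D·BCC·BCC·AAC·AAC·BCC·AAC·AAC·BCC·D·BCC·BCC·AAC·AAC·BCC·AAC·AAC·BCC·D·BCC·BCC·AAC·AAC·BCC·AAC·AAC·BCC·D·BCC·BCC·A·D·BCC·BCC·D·BCC·BCC·AAC·AAC·BCC·AAC·AAC·BCC·D·BCC·BCC
    A ↦ AAC
    B ↦ D
    C ↦ BCC
    D ↦ A

A->AAC, B->D, C->BCC, D->A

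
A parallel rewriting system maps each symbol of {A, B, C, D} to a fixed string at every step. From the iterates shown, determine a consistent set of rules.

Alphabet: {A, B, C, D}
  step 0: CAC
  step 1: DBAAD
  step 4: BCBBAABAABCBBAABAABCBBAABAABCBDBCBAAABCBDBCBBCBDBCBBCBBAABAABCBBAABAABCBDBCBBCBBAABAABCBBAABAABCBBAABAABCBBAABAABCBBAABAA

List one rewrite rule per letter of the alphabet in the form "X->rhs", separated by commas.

A->BAA, B->BCB, C->D, D->AAA

  step 0 ⇒ step 1: CAC ⇒ D·BAA·D
    A ↦ BAA
    C ↦ D
    B ↦ BCB  (constrained at step 1)
    D ↦ AAA  (constrained at step 1)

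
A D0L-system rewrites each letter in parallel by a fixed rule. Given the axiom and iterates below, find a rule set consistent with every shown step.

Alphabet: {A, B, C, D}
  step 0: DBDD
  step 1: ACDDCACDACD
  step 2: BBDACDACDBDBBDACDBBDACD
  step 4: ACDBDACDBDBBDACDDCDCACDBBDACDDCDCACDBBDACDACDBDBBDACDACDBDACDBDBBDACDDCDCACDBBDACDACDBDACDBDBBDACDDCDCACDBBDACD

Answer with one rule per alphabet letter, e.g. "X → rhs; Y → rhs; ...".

  step 1 ⇒ step 2: ACDDCACDACD ⇒ B·BD·ACD·ACD·BD·B·BD·ACD·B·BD·ACD
    A ↦ B
    C ↦ BD
    D ↦ ACD
  step 0 ⇒ step 1: DBDD ⇒ ACD·DC·ACD·ACD
    B ↦ DC

A->B, B->DC, C->BD, D->ACD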